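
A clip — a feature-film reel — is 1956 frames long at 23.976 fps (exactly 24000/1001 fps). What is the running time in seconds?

81.5815 seconds

Running time = 1956 / (24000/1001) = 81.5815 s.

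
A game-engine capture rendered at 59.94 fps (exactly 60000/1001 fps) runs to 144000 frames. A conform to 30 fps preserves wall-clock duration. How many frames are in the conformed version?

Target frames = source frames × (target rate / source rate) = 144000 × (30)/(60000/1001) = 144000 × 1001/2000 = 72072.

72072 frames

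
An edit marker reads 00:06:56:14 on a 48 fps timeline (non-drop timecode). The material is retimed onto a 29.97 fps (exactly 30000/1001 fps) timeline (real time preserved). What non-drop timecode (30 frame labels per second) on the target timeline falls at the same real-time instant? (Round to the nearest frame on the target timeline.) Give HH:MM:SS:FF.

00:06:55:26

Source frame index: (0×3600 + 6×60 + 56) × 48 + 14 = 19982.
Real time: 19982 / (48) = 9991/24 s.
Target frame: (9991/24) × (30000/1001) = 12488750/1001 ≈ 12476.274 → 12476.
At 30 labels/s: frame 12476 → 00:06:55:26.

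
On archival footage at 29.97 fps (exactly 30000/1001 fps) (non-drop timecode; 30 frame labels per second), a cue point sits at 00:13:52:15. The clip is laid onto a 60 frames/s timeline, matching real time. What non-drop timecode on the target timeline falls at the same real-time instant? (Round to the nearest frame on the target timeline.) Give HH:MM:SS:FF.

Source frame index: (0×3600 + 13×60 + 52) × 30 + 15 = 24975.
Real time: 24975 / (30000/1001) = 333333/400 s.
Target frame: (333333/400) × (60) = 999999/20 ≈ 49999.950 → 50000.
At 60 labels/s: frame 50000 → 00:13:53:20.

00:13:53:20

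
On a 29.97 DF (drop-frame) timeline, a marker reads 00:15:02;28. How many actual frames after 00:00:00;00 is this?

As if non-drop at 30 labels/s: (0 × 3600 + 15 × 60 + 2) × 30 + 28 = 27088.
Minute boundaries passed: 15; those not divisible by 10: 15 − 1 = 14; dropped labels = 2 × 14 = 28.
Actual frame index = 27088 − 28 = 27060.

27060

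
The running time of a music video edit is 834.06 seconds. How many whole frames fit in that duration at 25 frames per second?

Frames = 834.06 × 25 = 41703/2 ≈ 20851.5000.
Complete frames: 20851.

20851 frames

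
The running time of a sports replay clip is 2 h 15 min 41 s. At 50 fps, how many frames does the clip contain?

407050 frames

2 h 15 min 41 s = 8141 s.
Frames = 8141 × 50 = 407050.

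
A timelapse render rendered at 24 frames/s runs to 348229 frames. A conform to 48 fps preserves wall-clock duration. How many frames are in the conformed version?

Target frames = source frames × (target rate / source rate) = 348229 × (48)/(24) = 348229 × 2 = 696458.

696458 frames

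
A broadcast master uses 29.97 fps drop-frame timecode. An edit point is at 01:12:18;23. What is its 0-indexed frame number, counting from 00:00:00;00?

As if non-drop at 30 labels/s: (1 × 3600 + 12 × 60 + 18) × 30 + 23 = 130163.
Minute boundaries passed: 72; those not divisible by 10: 72 − 7 = 65; dropped labels = 2 × 65 = 130.
Actual frame index = 130163 − 130 = 130033.

130033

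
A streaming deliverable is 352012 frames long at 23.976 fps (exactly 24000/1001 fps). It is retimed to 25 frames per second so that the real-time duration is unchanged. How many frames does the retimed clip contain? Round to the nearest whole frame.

Frames at target rate = 352012 × (25) / (24000/1001) = 88091003/240 ≈ 367045.846.
Nearest whole frame: 367046.

367046 frames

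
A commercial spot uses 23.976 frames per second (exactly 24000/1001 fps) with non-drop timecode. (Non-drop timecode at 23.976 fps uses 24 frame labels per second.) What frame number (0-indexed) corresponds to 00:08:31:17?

12281

Total seconds to the label: (0 × 3600 + 8 × 60 + 31) = 511.
Frame index = 511 × 24 + 17 = 12281.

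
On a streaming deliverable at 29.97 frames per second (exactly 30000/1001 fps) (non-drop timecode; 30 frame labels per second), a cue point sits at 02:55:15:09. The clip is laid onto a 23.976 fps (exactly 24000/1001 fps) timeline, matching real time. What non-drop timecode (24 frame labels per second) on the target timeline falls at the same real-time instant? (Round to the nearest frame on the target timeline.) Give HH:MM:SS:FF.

02:55:15:07

Source frame index: (2×3600 + 55×60 + 15) × 30 + 9 = 315459.
Real time: 315459 / (30000/1001) = 105258153/10000 s.
Target frame: (105258153/10000) × (24000/1001) = 1261836/5 ≈ 252367.200 → 252367.
At 24 labels/s: frame 252367 → 02:55:15:07.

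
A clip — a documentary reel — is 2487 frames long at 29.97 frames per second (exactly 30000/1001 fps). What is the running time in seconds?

Running time = 2487 / (30000/1001) = 82.9829 s.

82.9829 seconds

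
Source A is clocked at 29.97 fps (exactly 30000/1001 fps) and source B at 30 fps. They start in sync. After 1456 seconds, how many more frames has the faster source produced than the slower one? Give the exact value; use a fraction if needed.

480/11 frames

A emits 30000/1001 × 1456 = 480000/11 frames; B emits 30 × 1456 = 43680.
Difference = 480/11 frames (≈ 43.6364); B is ahead of A.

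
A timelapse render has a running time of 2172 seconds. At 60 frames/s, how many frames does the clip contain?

130320 frames

Frames = 2172 × 60 = 130320.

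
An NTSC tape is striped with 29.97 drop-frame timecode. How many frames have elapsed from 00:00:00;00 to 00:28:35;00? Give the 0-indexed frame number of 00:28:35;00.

51398

As if non-drop at 30 labels/s: (0 × 3600 + 28 × 60 + 35) × 30 + 0 = 51450.
Minute boundaries passed: 28; those not divisible by 10: 28 − 2 = 26; dropped labels = 2 × 26 = 52.
Actual frame index = 51450 − 52 = 51398.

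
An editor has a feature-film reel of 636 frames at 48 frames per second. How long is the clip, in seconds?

Running time = 636 / (48) = 13.25 s.

13.25 seconds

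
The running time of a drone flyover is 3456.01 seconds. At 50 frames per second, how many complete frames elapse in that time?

172800 frames

Frames = 3456.01 × 50 = 345601/2 ≈ 172800.5000.
Complete frames: 172800.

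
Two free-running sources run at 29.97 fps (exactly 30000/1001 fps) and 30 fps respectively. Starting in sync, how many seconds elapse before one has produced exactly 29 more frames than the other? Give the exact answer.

The gap grows by |30 − 30000/1001| = 30/1001 frames per second.
Time for a 29-frame gap: 29 ÷ (30/1001) = 29029/30 s.

29029/30 seconds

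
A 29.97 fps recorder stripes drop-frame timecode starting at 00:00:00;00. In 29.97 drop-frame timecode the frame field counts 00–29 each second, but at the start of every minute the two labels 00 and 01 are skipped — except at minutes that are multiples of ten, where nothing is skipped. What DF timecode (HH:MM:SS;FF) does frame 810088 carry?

07:30:29;28

Each 10-minute DF block holds 10 × 60 × 30 − 9 × 2 = 17982 frames. 810088 ÷ 17982 → 45 full blocks, remainder 898.
Within the partial block the first minute is 1800 frames and each further minute 1798, so 0 further minute boundaries passed. Total skipped labels = 18 × 45 + 2 × 0 = 810.
Non-drop label index = 810088 + 810 = 810898; at 30 labels/s that is 07:30:29:28, i.e. DF 07:30:29;28.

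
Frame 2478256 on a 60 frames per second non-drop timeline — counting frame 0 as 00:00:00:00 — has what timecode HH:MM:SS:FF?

2478256 ÷ 60 = 41304 full seconds, remainder 16 frames.
41304 s = 11 h 28 min 24 s.
Timecode: 11:28:24:16.

11:28:24:16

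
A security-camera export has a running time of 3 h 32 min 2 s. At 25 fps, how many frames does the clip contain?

318050 frames

3 h 32 min 2 s = 12722 s.
Frames = 12722 × 25 = 318050.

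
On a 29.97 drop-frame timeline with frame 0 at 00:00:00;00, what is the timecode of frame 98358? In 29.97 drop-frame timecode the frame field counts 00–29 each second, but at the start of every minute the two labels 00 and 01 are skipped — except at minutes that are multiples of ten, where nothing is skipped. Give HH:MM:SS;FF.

Each 10-minute DF block holds 10 × 60 × 30 − 9 × 2 = 17982 frames. 98358 ÷ 17982 → 5 full blocks, remainder 8448.
Within the partial block the first minute is 1800 frames and each further minute 1798, so 4 further minute boundaries passed. Total skipped labels = 18 × 5 + 2 × 4 = 98.
Non-drop label index = 98358 + 98 = 98456; at 30 labels/s that is 00:54:41:26, i.e. DF 00:54:41;26.

00:54:41;26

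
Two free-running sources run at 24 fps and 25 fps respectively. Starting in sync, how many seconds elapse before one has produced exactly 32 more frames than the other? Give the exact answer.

32 seconds

The gap grows by |25 − 24| = 1 frame per second.
Time for a 32-frame gap: 32 ÷ (1) = 32 s.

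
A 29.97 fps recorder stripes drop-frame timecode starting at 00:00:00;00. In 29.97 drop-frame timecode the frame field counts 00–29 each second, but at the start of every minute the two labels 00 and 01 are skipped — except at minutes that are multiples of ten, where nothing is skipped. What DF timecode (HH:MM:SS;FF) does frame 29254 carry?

00:16:16;04

Ten DF minutes hold 17982 frames, so frame 29254 lies in block 1 (frames 17982–35963) with 11272 frames into that block.
The block's first minute is 1800 frames and the rest 1798 each; 11272 frames reaches minute 6, so 1 × 18 + 6 × 2 = 30 labels have been skipped so far.
Adding those back, label number 29254 + 30 = 29284 at 30 labels/s is 976 s + 4 f = 0 h 16 min 16 s frame 4, i.e. 00:16:16;04.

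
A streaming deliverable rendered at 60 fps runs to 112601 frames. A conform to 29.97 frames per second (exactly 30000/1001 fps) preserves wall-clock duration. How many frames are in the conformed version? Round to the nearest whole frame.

56244 frames

Frames at target rate = 112601 × (30000/1001) / (60) = 56300500/1001 ≈ 56244.256.
Nearest whole frame: 56244.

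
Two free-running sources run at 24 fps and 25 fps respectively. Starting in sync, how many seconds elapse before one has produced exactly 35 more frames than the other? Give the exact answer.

35 seconds

The gap grows by |25 − 24| = 1 frame per second.
Time for a 35-frame gap: 35 ÷ (1) = 35 s.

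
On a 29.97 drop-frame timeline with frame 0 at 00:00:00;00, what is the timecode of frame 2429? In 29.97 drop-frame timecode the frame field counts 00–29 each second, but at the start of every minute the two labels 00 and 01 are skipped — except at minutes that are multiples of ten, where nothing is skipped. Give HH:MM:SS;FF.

00:01:21;01

Ten DF minutes hold 17982 frames, so frame 2429 lies in block 0 (frames 0–17981) with 2429 frames into that block.
The block's first minute is 1800 frames and the rest 1798 each; 2429 frames reaches minute 1, so 0 × 18 + 1 × 2 = 2 labels have been skipped so far.
Adding those back, label number 2429 + 2 = 2431 at 30 labels/s is 81 s + 1 f = 0 h 1 min 21 s frame 1, i.e. 00:01:21;01.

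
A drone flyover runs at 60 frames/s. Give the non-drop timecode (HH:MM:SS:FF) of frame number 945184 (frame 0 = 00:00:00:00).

04:22:33:04

945184 ÷ 60 = 15753 full seconds, remainder 4 frames.
15753 s = 4 h 22 min 33 s.
Timecode: 04:22:33:04.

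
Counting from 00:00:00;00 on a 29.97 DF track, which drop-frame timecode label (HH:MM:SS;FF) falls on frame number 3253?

00:01:48;15

Ten DF minutes hold 17982 frames, so frame 3253 lies in block 0 (frames 0–17981) with 3253 frames into that block.
The block's first minute is 1800 frames and the rest 1798 each; 3253 frames reaches minute 1, so 0 × 18 + 1 × 2 = 2 labels have been skipped so far.
Adding those back, label number 3253 + 2 = 3255 at 30 labels/s is 108 s + 15 f = 0 h 1 min 48 s frame 15, i.e. 00:01:48;15.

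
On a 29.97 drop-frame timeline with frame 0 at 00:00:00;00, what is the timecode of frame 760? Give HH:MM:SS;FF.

Each 10-minute DF block holds 10 × 60 × 30 − 9 × 2 = 17982 frames. 760 ÷ 17982 → 0 full blocks, remainder 760.
Within the partial block the first minute is 1800 frames and each further minute 1798, so 0 further minute boundaries passed. Total skipped labels = 18 × 0 + 2 × 0 = 0.
Non-drop label index = 760 + 0 = 760; at 30 labels/s that is 00:00:25:10, i.e. DF 00:00:25;10.

00:00:25;10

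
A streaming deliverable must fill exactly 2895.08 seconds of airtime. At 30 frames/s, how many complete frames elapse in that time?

Frames = 2895.08 × 30 = 434262/5 ≈ 86852.4000.
Complete frames: 86852.

86852 frames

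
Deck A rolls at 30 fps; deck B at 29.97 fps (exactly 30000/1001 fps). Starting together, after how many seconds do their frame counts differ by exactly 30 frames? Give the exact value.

The gap grows by |30000/1001 − 30| = 30/1001 frames per second.
Time for a 30-frame gap: 30 ÷ (30/1001) = 1001 s.

1001 seconds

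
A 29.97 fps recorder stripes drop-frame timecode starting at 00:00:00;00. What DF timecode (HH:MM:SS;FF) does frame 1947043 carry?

Each 10-minute DF block holds 10 × 60 × 30 − 9 × 2 = 17982 frames. 1947043 ÷ 17982 → 108 full blocks, remainder 4987.
Within the partial block the first minute is 1800 frames and each further minute 1798, so 2 further minute boundaries passed. Total skipped labels = 18 × 108 + 2 × 2 = 1948.
Non-drop label index = 1947043 + 1948 = 1948991; at 30 labels/s that is 18:02:46:11, i.e. DF 18:02:46;11.

18:02:46;11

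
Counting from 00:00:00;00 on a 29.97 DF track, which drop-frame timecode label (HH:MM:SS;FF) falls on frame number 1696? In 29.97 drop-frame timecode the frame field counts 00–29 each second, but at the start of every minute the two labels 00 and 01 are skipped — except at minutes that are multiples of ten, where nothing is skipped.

Ten DF minutes hold 17982 frames, so frame 1696 lies in block 0 (frames 0–17981) with 1696 frames into that block.
The block's first minute is 1800 frames and the rest 1798 each; 1696 frames reaches minute 0, so 0 × 18 + 0 × 2 = 0 labels have been skipped so far.
Adding those back, label number 1696 + 0 = 1696 at 30 labels/s is 56 s + 16 f = 0 h 0 min 56 s frame 16, i.e. 00:00:56;16.

00:00:56;16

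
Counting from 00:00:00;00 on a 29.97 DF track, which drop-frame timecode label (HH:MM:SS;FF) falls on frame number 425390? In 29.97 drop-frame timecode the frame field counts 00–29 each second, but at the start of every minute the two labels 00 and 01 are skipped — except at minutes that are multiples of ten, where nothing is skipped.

03:56:33;26

Each 10-minute DF block holds 10 × 60 × 30 − 9 × 2 = 17982 frames. 425390 ÷ 17982 → 23 full blocks, remainder 11804.
Within the partial block the first minute is 1800 frames and each further minute 1798, so 6 further minute boundaries passed. Total skipped labels = 18 × 23 + 2 × 6 = 426.
Non-drop label index = 425390 + 426 = 425816; at 30 labels/s that is 03:56:33:26, i.e. DF 03:56:33;26.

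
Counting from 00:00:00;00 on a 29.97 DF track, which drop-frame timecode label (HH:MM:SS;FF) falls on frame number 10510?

Each 10-minute DF block holds 10 × 60 × 30 − 9 × 2 = 17982 frames. 10510 ÷ 17982 → 0 full blocks, remainder 10510.
Within the partial block the first minute is 1800 frames and each further minute 1798, so 5 further minute boundaries passed. Total skipped labels = 18 × 0 + 2 × 5 = 10.
Non-drop label index = 10510 + 10 = 10520; at 30 labels/s that is 00:05:50:20, i.e. DF 00:05:50;20.

00:05:50;20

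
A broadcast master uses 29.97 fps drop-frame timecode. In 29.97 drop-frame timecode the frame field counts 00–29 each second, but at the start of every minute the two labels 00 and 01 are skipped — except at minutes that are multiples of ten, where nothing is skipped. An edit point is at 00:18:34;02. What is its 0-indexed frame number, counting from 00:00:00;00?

33388

As if non-drop at 30 labels/s: (0 × 3600 + 18 × 60 + 34) × 30 + 2 = 33422.
Minute boundaries passed: 18; those not divisible by 10: 18 − 1 = 17; dropped labels = 2 × 17 = 34.
Actual frame index = 33422 − 34 = 33388.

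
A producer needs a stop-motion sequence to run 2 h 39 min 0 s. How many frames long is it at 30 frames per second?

2 h 39 min 0 s = 9540 s.
Frames = 9540 × 30 = 286200.

286200 frames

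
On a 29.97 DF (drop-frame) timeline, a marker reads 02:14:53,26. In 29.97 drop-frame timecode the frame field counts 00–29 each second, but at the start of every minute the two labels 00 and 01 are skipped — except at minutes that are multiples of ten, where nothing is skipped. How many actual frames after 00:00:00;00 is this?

Complete 10-minute blocks: 13, each 17982 frames → 233766.
Remaining 4 whole minutes in the current block: 1800 + 3 × 1798 = 7194 frames.
Within the current minute: 53 × 30 + 26 − 2 = 1614 (labels ;00/;01 skipped at this minute). Total = 233766 + 7194 + 1614 = 242574.

242574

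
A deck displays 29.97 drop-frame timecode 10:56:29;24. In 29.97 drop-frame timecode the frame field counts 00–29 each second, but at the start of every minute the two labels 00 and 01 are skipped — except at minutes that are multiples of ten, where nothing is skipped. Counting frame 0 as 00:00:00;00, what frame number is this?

As if non-drop at 30 labels/s: (10 × 3600 + 56 × 60 + 29) × 30 + 24 = 1181694.
Minute boundaries passed: 656; those not divisible by 10: 656 − 65 = 591; dropped labels = 2 × 591 = 1182.
Actual frame index = 1181694 − 1182 = 1180512.

1180512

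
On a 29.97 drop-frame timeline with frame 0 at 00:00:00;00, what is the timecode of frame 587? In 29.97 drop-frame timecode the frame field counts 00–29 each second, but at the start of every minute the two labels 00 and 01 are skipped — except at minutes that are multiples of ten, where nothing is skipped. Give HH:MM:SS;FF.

Ten DF minutes hold 17982 frames, so frame 587 lies in block 0 (frames 0–17981) with 587 frames into that block.
The block's first minute is 1800 frames and the rest 1798 each; 587 frames reaches minute 0, so 0 × 18 + 0 × 2 = 0 labels have been skipped so far.
Adding those back, label number 587 + 0 = 587 at 30 labels/s is 19 s + 17 f = 0 h 0 min 19 s frame 17, i.e. 00:00:19;17.

00:00:19;17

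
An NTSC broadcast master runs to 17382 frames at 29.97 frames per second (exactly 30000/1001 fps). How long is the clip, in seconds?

579.9794 seconds

Running time = 17382 / (30000/1001) = 579.9794 s.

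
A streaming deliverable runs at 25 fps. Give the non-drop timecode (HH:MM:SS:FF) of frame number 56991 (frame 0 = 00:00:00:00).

56991 ÷ 25 = 2279 full seconds, remainder 16 frames.
2279 s = 0 h 37 min 59 s.
Timecode: 00:37:59:16.

00:37:59:16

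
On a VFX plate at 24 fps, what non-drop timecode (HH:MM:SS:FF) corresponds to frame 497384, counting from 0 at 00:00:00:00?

497384 ÷ 24 = 20724 full seconds, remainder 8 frames.
20724 s = 5 h 45 min 24 s.
Timecode: 05:45:24:08.

05:45:24:08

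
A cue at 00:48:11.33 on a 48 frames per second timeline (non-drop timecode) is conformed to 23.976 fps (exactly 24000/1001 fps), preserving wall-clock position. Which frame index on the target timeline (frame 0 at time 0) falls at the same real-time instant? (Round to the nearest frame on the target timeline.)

Source frame index: (0×3600 + 48×60 + 11) × 48 + 33 = 138801.
Real time: 138801 / (48) = 46267/16 s.
Target frame: (46267/16) × (24000/1001) = 5338500/77 ≈ 69331.169 → 69331.

frame 69331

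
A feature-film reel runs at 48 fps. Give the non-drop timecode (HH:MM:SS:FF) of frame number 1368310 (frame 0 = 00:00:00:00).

1368310 ÷ 48 = 28506 full seconds, remainder 22 frames.
28506 s = 7 h 55 min 6 s.
Timecode: 07:55:06:22.

07:55:06:22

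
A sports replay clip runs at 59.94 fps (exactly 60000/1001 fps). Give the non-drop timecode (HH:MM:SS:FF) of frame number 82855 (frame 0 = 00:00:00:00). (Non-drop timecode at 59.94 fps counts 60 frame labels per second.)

82855 ÷ 60 = 1380 full seconds, remainder 55 frames.
1380 s = 0 h 23 min 0 s.
Timecode: 00:23:00:55.

00:23:00:55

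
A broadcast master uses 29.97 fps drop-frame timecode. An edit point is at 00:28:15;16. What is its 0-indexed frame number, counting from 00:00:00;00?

50814

As if non-drop at 30 labels/s: (0 × 3600 + 28 × 60 + 15) × 30 + 16 = 50866.
Minute boundaries passed: 28; those not divisible by 10: 28 − 2 = 26; dropped labels = 2 × 26 = 52.
Actual frame index = 50866 − 52 = 50814.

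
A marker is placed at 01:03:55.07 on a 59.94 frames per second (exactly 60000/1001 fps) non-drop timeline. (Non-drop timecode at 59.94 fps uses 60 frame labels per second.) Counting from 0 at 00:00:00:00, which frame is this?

Total seconds to the label: (1 × 3600 + 3 × 60 + 55) = 3835.
Frame index = 3835 × 60 + 7 = 230107.

frame 230107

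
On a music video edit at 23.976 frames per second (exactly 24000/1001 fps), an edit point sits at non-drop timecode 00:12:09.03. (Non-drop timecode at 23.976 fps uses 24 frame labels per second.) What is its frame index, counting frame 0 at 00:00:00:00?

Total seconds to the label: (0 × 3600 + 12 × 60 + 9) = 729.
Frame index = 729 × 24 + 3 = 17499.

frame 17499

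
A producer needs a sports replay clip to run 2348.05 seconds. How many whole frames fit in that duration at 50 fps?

117402 frames

Frames = 2348.05 × 50 = 234805/2 ≈ 117402.5000.
Complete frames: 117402.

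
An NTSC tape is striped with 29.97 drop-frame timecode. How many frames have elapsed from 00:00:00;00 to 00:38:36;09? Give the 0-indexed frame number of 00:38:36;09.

69419

As if non-drop at 30 labels/s: (0 × 3600 + 38 × 60 + 36) × 30 + 9 = 69489.
Minute boundaries passed: 38; those not divisible by 10: 38 − 3 = 35; dropped labels = 2 × 35 = 70.
Actual frame index = 69489 − 70 = 69419.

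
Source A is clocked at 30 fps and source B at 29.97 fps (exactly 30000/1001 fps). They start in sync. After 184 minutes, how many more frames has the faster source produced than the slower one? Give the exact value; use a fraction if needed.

331200/1001 frames

184 min = 11040 s.
A emits 30 × 11040 = 331200 frames; B emits 30000/1001 × 11040 = 331200000/1001.
Difference = 331200/1001 frames (≈ 330.8691); B is behind A.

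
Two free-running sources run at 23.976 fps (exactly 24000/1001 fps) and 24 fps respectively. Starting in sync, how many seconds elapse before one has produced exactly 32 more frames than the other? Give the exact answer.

The gap grows by |24 − 24000/1001| = 24/1001 frames per second.
Time for a 32-frame gap: 32 ÷ (24/1001) = 4004/3 s.

4004/3 seconds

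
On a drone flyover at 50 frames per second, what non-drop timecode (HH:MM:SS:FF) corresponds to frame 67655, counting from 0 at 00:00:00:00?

67655 ÷ 50 = 1353 full seconds, remainder 5 frames.
1353 s = 0 h 22 min 33 s.
Timecode: 00:22:33:05.

00:22:33:05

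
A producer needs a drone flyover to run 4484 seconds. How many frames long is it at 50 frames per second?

224200 frames

Frames = 4484 × 50 = 224200.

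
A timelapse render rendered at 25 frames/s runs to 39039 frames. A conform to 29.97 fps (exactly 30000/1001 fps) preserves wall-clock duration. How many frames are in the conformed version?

46800 frames

Target frames = source frames × (target rate / source rate) = 39039 × (30000/1001)/(25) = 39039 × 1200/1001 = 46800.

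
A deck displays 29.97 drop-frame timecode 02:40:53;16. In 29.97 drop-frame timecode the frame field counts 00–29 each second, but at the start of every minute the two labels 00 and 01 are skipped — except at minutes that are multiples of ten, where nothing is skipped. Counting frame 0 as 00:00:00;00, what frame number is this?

289318

As if non-drop at 30 labels/s: (2 × 3600 + 40 × 60 + 53) × 30 + 16 = 289606.
Minute boundaries passed: 160; those not divisible by 10: 160 − 16 = 144; dropped labels = 2 × 144 = 288.
Actual frame index = 289606 − 288 = 289318.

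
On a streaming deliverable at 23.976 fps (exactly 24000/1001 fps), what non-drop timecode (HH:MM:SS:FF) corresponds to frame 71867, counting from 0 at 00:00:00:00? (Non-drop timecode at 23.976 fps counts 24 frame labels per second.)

71867 ÷ 24 = 2994 full seconds, remainder 11 frames.
2994 s = 0 h 49 min 54 s.
Timecode: 00:49:54:11.

00:49:54:11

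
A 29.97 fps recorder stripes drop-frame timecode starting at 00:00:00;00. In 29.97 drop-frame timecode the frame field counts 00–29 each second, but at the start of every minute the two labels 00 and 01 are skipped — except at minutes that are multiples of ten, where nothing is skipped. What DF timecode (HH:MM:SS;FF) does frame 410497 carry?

Ten DF minutes hold 17982 frames, so frame 410497 lies in block 22 (frames 395604–413585) with 14893 frames into that block.
The block's first minute is 1800 frames and the rest 1798 each; 14893 frames reaches minute 8, so 22 × 18 + 8 × 2 = 412 labels have been skipped so far.
Adding those back, label number 410497 + 412 = 410909 at 30 labels/s is 13696 s + 29 f = 3 h 48 min 16 s frame 29, i.e. 03:48:16;29.

03:48:16;29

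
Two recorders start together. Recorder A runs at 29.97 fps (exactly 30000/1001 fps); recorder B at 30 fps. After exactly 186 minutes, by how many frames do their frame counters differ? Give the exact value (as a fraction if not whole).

186 min = 11160 s.
A emits 30000/1001 × 11160 = 334800000/1001 frames; B emits 30 × 11160 = 334800.
Difference = 334800/1001 frames (≈ 334.4655); B is ahead of A.

334800/1001 frames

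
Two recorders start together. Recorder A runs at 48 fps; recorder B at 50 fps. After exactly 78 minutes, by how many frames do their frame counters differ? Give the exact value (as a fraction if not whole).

9360 frames

78 min = 4680 s.
A emits 48 × 4680 = 224640 frames; B emits 50 × 4680 = 234000.
Difference = 9360 frames; B is ahead of A.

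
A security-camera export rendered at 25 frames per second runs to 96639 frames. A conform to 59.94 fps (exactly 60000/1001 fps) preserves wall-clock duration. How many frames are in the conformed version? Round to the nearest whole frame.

231702 frames

Frames at target rate = 96639 × (60000/1001) / (25) = 231933600/1001 ≈ 231701.898.
Nearest whole frame: 231702.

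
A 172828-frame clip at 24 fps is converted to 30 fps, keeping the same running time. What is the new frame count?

216035 frames

Target frames = source frames × (target rate / source rate) = 172828 × (30)/(24) = 172828 × 5/4 = 216035.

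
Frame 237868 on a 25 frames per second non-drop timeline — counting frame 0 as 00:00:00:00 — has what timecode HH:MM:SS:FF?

02:38:34:18

237868 ÷ 25 = 9514 full seconds, remainder 18 frames.
9514 s = 2 h 38 min 34 s.
Timecode: 02:38:34:18.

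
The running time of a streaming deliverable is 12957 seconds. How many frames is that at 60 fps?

Frames = 12957 × 60 = 777420.

777420 frames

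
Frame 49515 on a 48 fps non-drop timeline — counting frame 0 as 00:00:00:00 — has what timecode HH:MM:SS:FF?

49515 ÷ 48 = 1031 full seconds, remainder 27 frames.
1031 s = 0 h 17 min 11 s.
Timecode: 00:17:11:27.

00:17:11:27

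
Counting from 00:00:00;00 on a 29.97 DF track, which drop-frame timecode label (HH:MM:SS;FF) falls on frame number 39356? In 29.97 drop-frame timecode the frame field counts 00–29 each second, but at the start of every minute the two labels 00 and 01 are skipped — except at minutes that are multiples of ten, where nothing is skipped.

00:21:53;04

Ten DF minutes hold 17982 frames, so frame 39356 lies in block 2 (frames 35964–53945) with 3392 frames into that block.
The block's first minute is 1800 frames and the rest 1798 each; 3392 frames reaches minute 1, so 2 × 18 + 1 × 2 = 38 labels have been skipped so far.
Adding those back, label number 39356 + 38 = 39394 at 30 labels/s is 1313 s + 4 f = 0 h 21 min 53 s frame 4, i.e. 00:21:53;04.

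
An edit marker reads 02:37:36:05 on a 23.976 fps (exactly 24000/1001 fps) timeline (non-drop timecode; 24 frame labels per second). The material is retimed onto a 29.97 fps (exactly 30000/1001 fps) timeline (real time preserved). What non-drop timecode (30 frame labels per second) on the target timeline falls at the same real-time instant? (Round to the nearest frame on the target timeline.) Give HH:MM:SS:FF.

Source frame index: (2×3600 + 37×60 + 36) × 24 + 5 = 226949.
Real time: 226949 / (24000/1001) = 227175949/24000 s.
Target frame: (227175949/24000) × (30000/1001) = 1134745/4 ≈ 283686.250 → 283686.
At 30 labels/s: frame 283686 → 02:37:36:06.

02:37:36:06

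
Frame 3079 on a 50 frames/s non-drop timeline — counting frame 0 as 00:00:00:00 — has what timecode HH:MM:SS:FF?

3079 ÷ 50 = 61 full seconds, remainder 29 frames.
61 s = 0 h 1 min 1 s.
Timecode: 00:01:01:29.

00:01:01:29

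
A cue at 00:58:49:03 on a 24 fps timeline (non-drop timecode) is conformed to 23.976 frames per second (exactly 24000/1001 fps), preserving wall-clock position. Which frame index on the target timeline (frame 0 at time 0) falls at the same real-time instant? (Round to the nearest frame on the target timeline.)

frame 84614

Source frame index: (0×3600 + 58×60 + 49) × 24 + 3 = 84699.
Real time: 84699 / (24) = 28233/8 s.
Target frame: (28233/8) × (24000/1001) = 84699000/1001 ≈ 84614.386 → 84614.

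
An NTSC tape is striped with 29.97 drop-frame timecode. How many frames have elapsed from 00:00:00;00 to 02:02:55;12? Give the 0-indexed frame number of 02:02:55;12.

221042

Complete 10-minute blocks: 12, each 17982 frames → 215784.
Remaining 2 whole minutes in the current block: 1800 + 1 × 1798 = 3598 frames.
Within the current minute: 55 × 30 + 12 − 2 = 1660 (labels ;00/;01 skipped at this minute). Total = 215784 + 3598 + 1660 = 221042.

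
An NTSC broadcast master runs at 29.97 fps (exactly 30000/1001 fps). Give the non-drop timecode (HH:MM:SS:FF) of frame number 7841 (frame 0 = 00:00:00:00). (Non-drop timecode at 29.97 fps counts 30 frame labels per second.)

7841 ÷ 30 = 261 full seconds, remainder 11 frames.
261 s = 0 h 4 min 21 s.
Timecode: 00:04:21:11.

00:04:21:11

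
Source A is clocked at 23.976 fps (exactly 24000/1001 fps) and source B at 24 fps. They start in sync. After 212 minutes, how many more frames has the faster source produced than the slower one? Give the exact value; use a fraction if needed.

305280/1001 frames

212 min = 12720 s.
A emits 24000/1001 × 12720 = 305280000/1001 frames; B emits 24 × 12720 = 305280.
Difference = 305280/1001 frames (≈ 304.9750); B is ahead of A.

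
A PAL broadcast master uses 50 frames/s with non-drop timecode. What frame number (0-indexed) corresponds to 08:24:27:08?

Total seconds to the label: (8 × 3600 + 24 × 60 + 27) = 30267.
Frame index = 30267 × 50 + 8 = 1513358.

1513358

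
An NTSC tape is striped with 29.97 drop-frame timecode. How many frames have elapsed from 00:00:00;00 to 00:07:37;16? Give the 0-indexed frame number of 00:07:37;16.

As if non-drop at 30 labels/s: (0 × 3600 + 7 × 60 + 37) × 30 + 16 = 13726.
Minute boundaries passed: 7; those not divisible by 10: 7 − 0 = 7; dropped labels = 2 × 7 = 14.
Actual frame index = 13726 − 14 = 13712.

13712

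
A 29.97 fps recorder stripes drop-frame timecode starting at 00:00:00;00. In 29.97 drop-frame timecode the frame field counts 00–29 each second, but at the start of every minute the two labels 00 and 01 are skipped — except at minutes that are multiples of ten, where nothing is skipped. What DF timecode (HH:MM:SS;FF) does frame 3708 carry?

00:02:03;22

Ten DF minutes hold 17982 frames, so frame 3708 lies in block 0 (frames 0–17981) with 3708 frames into that block.
The block's first minute is 1800 frames and the rest 1798 each; 3708 frames reaches minute 2, so 0 × 18 + 2 × 2 = 4 labels have been skipped so far.
Adding those back, label number 3708 + 4 = 3712 at 30 labels/s is 123 s + 22 f = 0 h 2 min 3 s frame 22, i.e. 00:02:03;22.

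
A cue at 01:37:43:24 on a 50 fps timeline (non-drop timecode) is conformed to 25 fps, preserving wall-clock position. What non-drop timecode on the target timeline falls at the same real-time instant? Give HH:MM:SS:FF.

01:37:43:12

Source frame index: (1×3600 + 37×60 + 43) × 50 + 24 = 293174.
Real time: 293174 / (50) = 146587/25 s.
Target frame: (146587/25) × (25) = 146587.
At 25 labels/s: frame 146587 → 01:37:43:12.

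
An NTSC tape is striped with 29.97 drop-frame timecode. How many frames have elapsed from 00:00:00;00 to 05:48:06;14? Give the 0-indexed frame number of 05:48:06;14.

As if non-drop at 30 labels/s: (5 × 3600 + 48 × 60 + 6) × 30 + 14 = 626594.
Minute boundaries passed: 348; those not divisible by 10: 348 − 34 = 314; dropped labels = 2 × 314 = 628.
Actual frame index = 626594 − 628 = 625966.

625966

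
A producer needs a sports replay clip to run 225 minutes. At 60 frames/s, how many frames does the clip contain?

225 min = 13500 s.
Frames = 13500 × 60 = 810000.

810000 frames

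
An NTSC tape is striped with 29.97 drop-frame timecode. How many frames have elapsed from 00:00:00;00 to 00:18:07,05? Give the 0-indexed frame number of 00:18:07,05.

Complete 10-minute blocks: 1, each 17982 frames → 17982.
Remaining 8 whole minutes in the current block: 1800 + 7 × 1798 = 14386 frames.
Within the current minute: 7 × 30 + 5 − 2 = 213 (labels ;00/;01 skipped at this minute). Total = 17982 + 14386 + 213 = 32581.

32581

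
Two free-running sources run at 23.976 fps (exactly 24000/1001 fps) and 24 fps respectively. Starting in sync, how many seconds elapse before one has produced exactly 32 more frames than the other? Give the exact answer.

4004/3 seconds

The gap grows by |24 − 24000/1001| = 24/1001 frames per second.
Time for a 32-frame gap: 32 ÷ (24/1001) = 4004/3 s.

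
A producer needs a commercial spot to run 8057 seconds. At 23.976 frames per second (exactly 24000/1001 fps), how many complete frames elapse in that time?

193174 frames

Frames = 8057 × 24000/1001 = 27624000/143 ≈ 193174.8252.
Complete frames: 193174.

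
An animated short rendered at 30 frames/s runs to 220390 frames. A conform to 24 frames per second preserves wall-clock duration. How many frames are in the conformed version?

176312 frames

Target frames = source frames × (target rate / source rate) = 220390 × (24)/(30) = 220390 × 4/5 = 176312.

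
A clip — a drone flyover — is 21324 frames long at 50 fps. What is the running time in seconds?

426.48 seconds

Running time = 21324 / (50) = 426.48 s.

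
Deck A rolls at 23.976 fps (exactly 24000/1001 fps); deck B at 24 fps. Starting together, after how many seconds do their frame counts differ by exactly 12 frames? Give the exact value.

The gap grows by |24 − 24000/1001| = 24/1001 frames per second.
Time for a 12-frame gap: 12 ÷ (24/1001) = 500.5 s.

500.5 seconds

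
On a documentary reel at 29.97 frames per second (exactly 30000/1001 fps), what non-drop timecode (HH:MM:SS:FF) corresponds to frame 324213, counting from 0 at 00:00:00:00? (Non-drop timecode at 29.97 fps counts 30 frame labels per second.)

324213 ÷ 30 = 10807 full seconds, remainder 3 frames.
10807 s = 3 h 0 min 7 s.
Timecode: 03:00:07:03.

03:00:07:03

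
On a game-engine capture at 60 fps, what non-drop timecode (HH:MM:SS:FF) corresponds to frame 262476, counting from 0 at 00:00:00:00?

01:12:54:36

262476 ÷ 60 = 4374 full seconds, remainder 36 frames.
4374 s = 1 h 12 min 54 s.
Timecode: 01:12:54:36.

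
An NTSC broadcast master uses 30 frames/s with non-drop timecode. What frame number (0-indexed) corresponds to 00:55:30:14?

Total seconds to the label: (0 × 3600 + 55 × 60 + 30) = 3330.
Frame index = 3330 × 30 + 14 = 99914.

frame 99914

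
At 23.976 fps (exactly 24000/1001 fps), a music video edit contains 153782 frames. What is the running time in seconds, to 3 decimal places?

6413.991 seconds

Running time = 153782 × 1001/24000 = 76967891/12000 s ≈ 6413.991 s.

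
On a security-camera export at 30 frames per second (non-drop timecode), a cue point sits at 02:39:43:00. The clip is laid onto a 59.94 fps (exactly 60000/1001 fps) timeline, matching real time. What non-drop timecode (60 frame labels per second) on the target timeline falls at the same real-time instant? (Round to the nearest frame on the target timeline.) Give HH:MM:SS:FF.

02:39:33:26

Source frame index: (2×3600 + 39×60 + 43) × 30 + 0 = 287490.
Real time: 287490 / (30) = 9583 s.
Target frame: (9583) × (60000/1001) = 82140000/143 ≈ 574405.594 → 574406.
At 60 labels/s: frame 574406 → 02:39:33:26.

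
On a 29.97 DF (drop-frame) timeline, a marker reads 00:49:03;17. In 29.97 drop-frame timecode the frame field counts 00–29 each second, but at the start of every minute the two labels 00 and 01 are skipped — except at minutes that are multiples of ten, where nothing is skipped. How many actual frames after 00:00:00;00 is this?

Complete 10-minute blocks: 4, each 17982 frames → 71928.
Remaining 9 whole minutes in the current block: 1800 + 8 × 1798 = 16184 frames.
Within the current minute: 3 × 30 + 17 − 2 = 105 (labels ;00/;01 skipped at this minute). Total = 71928 + 16184 + 105 = 88217.

88217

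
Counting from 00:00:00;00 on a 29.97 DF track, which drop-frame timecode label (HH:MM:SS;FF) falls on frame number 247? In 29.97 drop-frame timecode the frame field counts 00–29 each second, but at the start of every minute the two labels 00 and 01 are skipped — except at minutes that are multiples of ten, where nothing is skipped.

00:00:08;07

Each 10-minute DF block holds 10 × 60 × 30 − 9 × 2 = 17982 frames. 247 ÷ 17982 → 0 full blocks, remainder 247.
Within the partial block the first minute is 1800 frames and each further minute 1798, so 0 further minute boundaries passed. Total skipped labels = 18 × 0 + 2 × 0 = 0.
Non-drop label index = 247 + 0 = 247; at 30 labels/s that is 00:00:08:07, i.e. DF 00:00:08;07.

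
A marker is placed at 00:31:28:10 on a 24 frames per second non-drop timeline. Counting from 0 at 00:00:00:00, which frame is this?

Total seconds to the label: (0 × 3600 + 31 × 60 + 28) = 1888.
Frame index = 1888 × 24 + 10 = 45322.

45322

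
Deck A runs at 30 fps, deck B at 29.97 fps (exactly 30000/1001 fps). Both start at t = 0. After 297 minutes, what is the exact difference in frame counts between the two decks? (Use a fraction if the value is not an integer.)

48600/91 frames

297 min = 17820 s.
A emits 30 × 17820 = 534600 frames; B emits 30000/1001 × 17820 = 48600000/91.
Difference = 48600/91 frames (≈ 534.0659); B is behind A.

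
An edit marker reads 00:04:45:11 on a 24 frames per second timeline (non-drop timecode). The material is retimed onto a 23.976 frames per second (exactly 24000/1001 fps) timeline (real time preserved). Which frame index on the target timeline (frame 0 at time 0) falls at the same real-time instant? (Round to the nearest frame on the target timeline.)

frame 6844

Source frame index: (0×3600 + 4×60 + 45) × 24 + 11 = 6851.
Real time: 6851 / (24) = 6851/24 s.
Target frame: (6851/24) × (24000/1001) = 527000/77 ≈ 6844.156 → 6844.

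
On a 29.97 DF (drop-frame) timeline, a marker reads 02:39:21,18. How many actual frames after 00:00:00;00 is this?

Complete 10-minute blocks: 15, each 17982 frames → 269730.
Remaining 9 whole minutes in the current block: 1800 + 8 × 1798 = 16184 frames.
Within the current minute: 21 × 30 + 18 − 2 = 646 (labels ;00/;01 skipped at this minute). Total = 269730 + 16184 + 646 = 286560.

286560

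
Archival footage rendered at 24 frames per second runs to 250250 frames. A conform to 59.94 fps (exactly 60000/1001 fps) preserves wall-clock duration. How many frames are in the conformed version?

Target frames = source frames × (target rate / source rate) = 250250 × (60000/1001)/(24) = 250250 × 2500/1001 = 625000.

625000 frames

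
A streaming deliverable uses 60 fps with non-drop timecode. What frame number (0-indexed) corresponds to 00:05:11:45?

18705

Total seconds to the label: (0 × 3600 + 5 × 60 + 11) = 311.
Frame index = 311 × 60 + 45 = 18705.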